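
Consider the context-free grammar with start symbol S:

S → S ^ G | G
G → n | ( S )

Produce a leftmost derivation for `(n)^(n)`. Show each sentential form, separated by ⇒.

S ⇒ S^G   [S → S ^ G]
S^G ⇒ G^G   [S → G]
G^G ⇒ (S)^G   [G → ( S )]
(S)^G ⇒ (G)^G   [S → G]
(G)^G ⇒ (n)^G   [G → n]
(n)^G ⇒ (n)^(S)   [G → ( S )]
(n)^(S) ⇒ (n)^(G)   [S → G]
(n)^(G) ⇒ (n)^(n)   [G → n]

S⇒S^G⇒G^G⇒(S)^G⇒(G)^G⇒(n)^G⇒(n)^(S)⇒(n)^(G)⇒(n)^(n)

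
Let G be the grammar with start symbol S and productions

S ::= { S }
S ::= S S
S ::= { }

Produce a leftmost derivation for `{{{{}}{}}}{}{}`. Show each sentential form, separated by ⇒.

S ⇒ SS   [S ::= S S]
SS ⇒ SSS   [S ::= S S]
SSS ⇒ {S}SS   [S ::= { S }]
{S}SS ⇒ {{S}}SS   [S ::= { S }]
{{S}}SS ⇒ {{SS}}SS   [S ::= S S]
{{SS}}SS ⇒ {{{S}S}}SS   [S ::= { S }]
{{{S}S}}SS ⇒ {{{{}}S}}SS   [S ::= { }]
{{{{}}S}}SS ⇒ {{{{}}{}}}SS   [S ::= { }]
{{{{}}{}}}SS ⇒ {{{{}}{}}}{}S   [S ::= { }]
{{{{}}{}}}{}S ⇒ {{{{}}{}}}{}{}   [S ::= { }]

S ⇒ SS ⇒ SSS ⇒ {S}SS ⇒ {{S}}SS ⇒ {{SS}}SS ⇒ {{{S}S}}SS ⇒ {{{{}}S}}SS ⇒ {{{{}}{}}}SS ⇒ {{{{}}{}}}{}S ⇒ {{{{}}{}}}{}{}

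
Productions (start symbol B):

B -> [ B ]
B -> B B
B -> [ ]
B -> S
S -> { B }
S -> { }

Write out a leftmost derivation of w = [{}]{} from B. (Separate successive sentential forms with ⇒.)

B ⇒ BB   [B -> B B]
BB ⇒ [B]B   [B -> [ B ]]
[B]B ⇒ [S]B   [B -> S]
[S]B ⇒ [{}]B   [S -> { }]
[{}]B ⇒ [{}]S   [B -> S]
[{}]S ⇒ [{}]{}   [S -> { }]

B ⇒ BB ⇒ [B]B ⇒ [S]B ⇒ [{}]B ⇒ [{}]S ⇒ [{}]{}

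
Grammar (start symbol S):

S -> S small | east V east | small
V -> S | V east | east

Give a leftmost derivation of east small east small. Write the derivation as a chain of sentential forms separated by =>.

S => S small   [S -> S small]
S small => east V east small   [S -> east V east]
east V east small => east S east small   [V -> S]
east S east small => east small east small   [S -> small]

S => S small => east V east small => east S east small => east small east small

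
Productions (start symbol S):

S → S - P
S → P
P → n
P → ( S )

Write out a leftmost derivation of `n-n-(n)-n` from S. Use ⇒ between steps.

S ⇒ S-P   [S → S - P]
S-P ⇒ S-P-P   [S → S - P]
S-P-P ⇒ S-P-P-P   [S → S - P]
S-P-P-P ⇒ P-P-P-P   [S → P]
P-P-P-P ⇒ n-P-P-P   [P → n]
n-P-P-P ⇒ n-n-P-P   [P → n]
n-n-P-P ⇒ n-n-(S)-P   [P → ( S )]
n-n-(S)-P ⇒ n-n-(P)-P   [S → P]
n-n-(P)-P ⇒ n-n-(n)-P   [P → n]
n-n-(n)-P ⇒ n-n-(n)-n   [P → n]

S ⇒ S-P ⇒ S-P-P ⇒ S-P-P-P ⇒ P-P-P-P ⇒ n-P-P-P ⇒ n-n-P-P ⇒ n-n-(S)-P ⇒ n-n-(P)-P ⇒ n-n-(n)-P ⇒ n-n-(n)-n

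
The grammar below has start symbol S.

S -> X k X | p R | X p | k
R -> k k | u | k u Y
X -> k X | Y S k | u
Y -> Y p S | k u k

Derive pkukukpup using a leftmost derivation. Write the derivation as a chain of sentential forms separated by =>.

S => pR   [S -> p R]
pR => pkuY   [R -> k u Y]
pkuY => pkuYpS   [Y -> Y p S]
pkuYpS => pkukukpS   [Y -> k u k]
pkukukpS => pkukukpXp   [S -> X p]
pkukukpXp => pkukukpup   [X -> u]

S=>pR=>pkuY=>pkuYpS=>pkukukpS=>pkukukpXp=>pkukukpup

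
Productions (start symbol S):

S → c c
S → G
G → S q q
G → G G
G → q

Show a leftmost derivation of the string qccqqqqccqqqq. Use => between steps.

S => G => GG => SqqG => GqqG => GGqqG => qGqqG => qSqqqqG => qccqqqqG => qccqqqqSqq => qccqqqqGqq => qccqqqqSqqqq => qccqqqqccqqqq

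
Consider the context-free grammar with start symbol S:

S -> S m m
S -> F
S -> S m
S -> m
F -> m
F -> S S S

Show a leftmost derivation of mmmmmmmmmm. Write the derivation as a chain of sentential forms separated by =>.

S=>Sm=>Smmm=>Smmmmm=>Fmmmmm=>SSSmmmmm=>SmmSSmmmmm=>FmmSSmmmmm=>mmmSSmmmmm=>mmmFSmmmmm=>mmmmSmmmmm=>mmmmmmmmmm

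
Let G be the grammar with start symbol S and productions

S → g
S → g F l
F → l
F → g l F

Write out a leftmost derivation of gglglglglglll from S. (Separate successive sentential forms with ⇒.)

S⇒gFl⇒gglFl⇒gglglFl⇒gglglglFl⇒gglglglglFl⇒gglglglglglFl⇒gglglglglglll

S ⇒ gFl   [S → g F l]
gFl ⇒ gglFl   [F → g l F]
gglFl ⇒ gglglFl   [F → g l F]
gglglFl ⇒ gglglglFl   [F → g l F]
gglglglFl ⇒ gglglglglFl   [F → g l F]
gglglglglFl ⇒ gglglglglglFl   [F → g l F]
gglglglglglFl ⇒ gglglglglglll   [F → l]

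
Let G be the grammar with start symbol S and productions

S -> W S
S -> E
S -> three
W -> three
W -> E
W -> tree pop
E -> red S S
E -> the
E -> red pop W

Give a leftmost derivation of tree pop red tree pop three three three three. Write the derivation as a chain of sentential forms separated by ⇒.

S ⇒ W S ⇒ tree pop S ⇒ tree pop W S ⇒ tree pop E S ⇒ tree pop red S S S ⇒ tree pop red W S S S ⇒ tree pop red tree pop S S S ⇒ tree pop red tree pop three S S ⇒ tree pop red tree pop three three S ⇒ tree pop red tree pop three three W S ⇒ tree pop red tree pop three three three S ⇒ tree pop red tree pop three three three three

S ⇒ W S   [S -> W S]
W S ⇒ tree pop S   [W -> tree pop]
tree pop S ⇒ tree pop W S   [S -> W S]
tree pop W S ⇒ tree pop E S   [W -> E]
tree pop E S ⇒ tree pop red S S S   [E -> red S S]
tree pop red S S S ⇒ tree pop red W S S S   [S -> W S]
tree pop red W S S S ⇒ tree pop red tree pop S S S   [W -> tree pop]
tree pop red tree pop S S S ⇒ tree pop red tree pop three S S   [S -> three]
tree pop red tree pop three S S ⇒ tree pop red tree pop three three S   [S -> three]
tree pop red tree pop three three S ⇒ tree pop red tree pop three three W S   [S -> W S]
tree pop red tree pop three three W S ⇒ tree pop red tree pop three three three S   [W -> three]
tree pop red tree pop three three three S ⇒ tree pop red tree pop three three three three   [S -> three]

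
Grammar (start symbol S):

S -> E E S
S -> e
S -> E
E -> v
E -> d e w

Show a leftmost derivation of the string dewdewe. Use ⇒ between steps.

S ⇒ EES ⇒ dewES ⇒ dewdewS ⇒ dewdewe

S ⇒ EES   [S -> E E S]
EES ⇒ dewES   [E -> d e w]
dewES ⇒ dewdewS   [E -> d e w]
dewdewS ⇒ dewdewe   [S -> e]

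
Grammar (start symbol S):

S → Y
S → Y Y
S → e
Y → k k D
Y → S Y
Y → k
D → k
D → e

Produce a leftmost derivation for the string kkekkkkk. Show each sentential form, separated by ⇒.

S ⇒ YY   [S → Y Y]
YY ⇒ kkDY   [Y → k k D]
kkDY ⇒ kkeY   [D → e]
kkeY ⇒ kkeSY   [Y → S Y]
kkeSY ⇒ kkeYYY   [S → Y Y]
kkeYYY ⇒ kkekkDYY   [Y → k k D]
kkekkDYY ⇒ kkekkkYY   [D → k]
kkekkkYY ⇒ kkekkkkY   [Y → k]
kkekkkkY ⇒ kkekkkkk   [Y → k]

S ⇒ YY ⇒ kkDY ⇒ kkeY ⇒ kkeSY ⇒ kkeYYY ⇒ kkekkDYY ⇒ kkekkkYY ⇒ kkekkkkY ⇒ kkekkkkk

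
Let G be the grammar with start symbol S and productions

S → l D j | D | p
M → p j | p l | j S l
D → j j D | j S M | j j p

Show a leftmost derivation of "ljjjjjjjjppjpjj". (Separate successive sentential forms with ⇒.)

S ⇒ lDj ⇒ ljjDj ⇒ ljjjSMj ⇒ ljjjDMj ⇒ ljjjjjDMj ⇒ ljjjjjjSMMj ⇒ ljjjjjjDMMj ⇒ ljjjjjjjjpMMj ⇒ ljjjjjjjjppjMj ⇒ ljjjjjjjjppjpjj

S ⇒ lDj   [S → l D j]
lDj ⇒ ljjDj   [D → j j D]
ljjDj ⇒ ljjjSMj   [D → j S M]
ljjjSMj ⇒ ljjjDMj   [S → D]
ljjjDMj ⇒ ljjjjjDMj   [D → j j D]
ljjjjjDMj ⇒ ljjjjjjSMMj   [D → j S M]
ljjjjjjSMMj ⇒ ljjjjjjDMMj   [S → D]
ljjjjjjDMMj ⇒ ljjjjjjjjpMMj   [D → j j p]
ljjjjjjjjpMMj ⇒ ljjjjjjjjppjMj   [M → p j]
ljjjjjjjjppjMj ⇒ ljjjjjjjjppjpjj   [M → p j]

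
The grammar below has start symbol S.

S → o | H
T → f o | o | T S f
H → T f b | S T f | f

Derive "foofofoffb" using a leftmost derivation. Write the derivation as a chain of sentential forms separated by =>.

S=>H=>Tfb=>TSffb=>TSfSffb=>TSfSfSffb=>foSfSfSffb=>foofSfSffb=>foofofSffb=>foofofoffb

S => H   [S → H]
H => Tfb   [H → T f b]
Tfb => TSffb   [T → T S f]
TSffb => TSfSffb   [T → T S f]
TSfSffb => TSfSfSffb   [T → T S f]
TSfSfSffb => foSfSfSffb   [T → f o]
foSfSfSffb => foofSfSffb   [S → o]
foofSfSffb => foofofSffb   [S → o]
foofofSffb => foofofoffb   [S → o]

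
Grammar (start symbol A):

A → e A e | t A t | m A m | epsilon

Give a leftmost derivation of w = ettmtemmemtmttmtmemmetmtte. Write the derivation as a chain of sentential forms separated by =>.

A => eAe => etAte => ettAtte => ettmAmtte => ettmtAtmtte => ettmteAetmtte => ettmtemAmetmtte => ettmtemmAmmetmtte => ettmtemmeAemmetmtte => ettmtemmemAmemmetmtte => ettmtemmemtAtmemmetmtte => ettmtemmemtmAmtmemmetmtte => ettmtemmemtmtAtmtmemmetmtte => ettmtemmemtmttmtmemmetmtte

A => eAe   [A → e A e]
eAe => etAte   [A → t A t]
etAte => ettAtte   [A → t A t]
ettAtte => ettmAmtte   [A → m A m]
ettmAmtte => ettmtAtmtte   [A → t A t]
ettmtAtmtte => ettmteAetmtte   [A → e A e]
ettmteAetmtte => ettmtemAmetmtte   [A → m A m]
ettmtemAmetmtte => ettmtemmAmmetmtte   [A → m A m]
ettmtemmAmmetmtte => ettmtemmeAemmetmtte   [A → e A e]
ettmtemmeAemmetmtte => ettmtemmemAmemmetmtte   [A → m A m]
ettmtemmemAmemmetmtte => ettmtemmemtAtmemmetmtte   [A → t A t]
ettmtemmemtAtmemmetmtte => ettmtemmemtmAmtmemmetmtte   [A → m A m]
ettmtemmemtmAmtmemmetmtte => ettmtemmemtmtAtmtmemmetmtte   [A → t A t]
ettmtemmemtmtAtmtmemmetmtte => ettmtemmemtmttmtmemmetmtte   [A → epsilon]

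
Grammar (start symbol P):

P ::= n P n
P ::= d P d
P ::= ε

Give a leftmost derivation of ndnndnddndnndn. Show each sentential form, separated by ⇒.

P ⇒ nPn   [P ::= n P n]
nPn ⇒ ndPdn   [P ::= d P d]
ndPdn ⇒ ndnPndn   [P ::= n P n]
ndnPndn ⇒ ndnnPnndn   [P ::= n P n]
ndnnPnndn ⇒ ndnndPdnndn   [P ::= d P d]
ndnndPdnndn ⇒ ndnndnPndnndn   [P ::= n P n]
ndnndnPndnndn ⇒ ndnndndPdndnndn   [P ::= d P d]
ndnndndPdndnndn ⇒ ndnndnddndnndn   [P ::= ε]

P ⇒ nPn ⇒ ndPdn ⇒ ndnPndn ⇒ ndnnPnndn ⇒ ndnndPdnndn ⇒ ndnndnPndnndn ⇒ ndnndndPdndnndn ⇒ ndnndnddndnndn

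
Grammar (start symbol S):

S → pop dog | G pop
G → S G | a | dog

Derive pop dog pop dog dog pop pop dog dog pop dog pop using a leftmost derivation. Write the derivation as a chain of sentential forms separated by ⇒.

S ⇒ G pop ⇒ S G pop ⇒ pop dog G pop ⇒ pop dog S G pop ⇒ pop dog G pop G pop ⇒ pop dog S G pop G pop ⇒ pop dog G pop G pop G pop ⇒ pop dog S G pop G pop G pop ⇒ pop dog pop dog G pop G pop G pop ⇒ pop dog pop dog dog pop G pop G pop ⇒ pop dog pop dog dog pop S G pop G pop ⇒ pop dog pop dog dog pop pop dog G pop G pop ⇒ pop dog pop dog dog pop pop dog dog pop G pop ⇒ pop dog pop dog dog pop pop dog dog pop dog pop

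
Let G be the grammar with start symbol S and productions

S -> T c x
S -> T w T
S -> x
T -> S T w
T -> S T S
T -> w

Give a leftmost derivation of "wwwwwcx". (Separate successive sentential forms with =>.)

S => Tcx => STwcx => TwTTwcx => wwTTwcx => wwwTwcx => wwwwwcx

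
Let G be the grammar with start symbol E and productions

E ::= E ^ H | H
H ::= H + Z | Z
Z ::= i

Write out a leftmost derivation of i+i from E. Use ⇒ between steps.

E ⇒ H ⇒ H+Z ⇒ Z+Z ⇒ i+Z ⇒ i+i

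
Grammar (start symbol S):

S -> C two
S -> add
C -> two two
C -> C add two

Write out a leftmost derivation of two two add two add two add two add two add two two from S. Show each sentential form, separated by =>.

S => C two   [S -> C two]
C two => C add two two   [C -> C add two]
C add two two => C add two add two two   [C -> C add two]
C add two add two two => C add two add two add two two   [C -> C add two]
C add two add two add two two => C add two add two add two add two two   [C -> C add two]
C add two add two add two add two two => C add two add two add two add two add two two   [C -> C add two]
C add two add two add two add two add two two => two two add two add two add two add two add two two   [C -> two two]

S => C two => C add two two => C add two add two two => C add two add two add two two => C add two add two add two add two two => C add two add two add two add two add two two => two two add two add two add two add two add two two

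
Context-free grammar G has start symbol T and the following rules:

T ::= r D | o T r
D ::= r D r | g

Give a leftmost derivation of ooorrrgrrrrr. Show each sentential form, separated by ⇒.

T ⇒ oTr ⇒ ooTrr ⇒ oooTrrr ⇒ ooorDrrr ⇒ ooorrDrrrr ⇒ ooorrrDrrrrr ⇒ ooorrrgrrrrr

T ⇒ oTr   [T ::= o T r]
oTr ⇒ ooTrr   [T ::= o T r]
ooTrr ⇒ oooTrrr   [T ::= o T r]
oooTrrr ⇒ ooorDrrr   [T ::= r D]
ooorDrrr ⇒ ooorrDrrrr   [D ::= r D r]
ooorrDrrrr ⇒ ooorrrDrrrrr   [D ::= r D r]
ooorrrDrrrrr ⇒ ooorrrgrrrrr   [D ::= g]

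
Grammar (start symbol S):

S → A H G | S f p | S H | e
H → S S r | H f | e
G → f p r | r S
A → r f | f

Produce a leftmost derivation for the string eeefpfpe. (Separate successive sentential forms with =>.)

S => SH   [S → S H]
SH => SfpH   [S → S f p]
SfpH => SfpfpH   [S → S f p]
SfpfpH => SHfpfpH   [S → S H]
SHfpfpH => SHHfpfpH   [S → S H]
SHHfpfpH => eHHfpfpH   [S → e]
eHHfpfpH => eeHfpfpH   [H → e]
eeHfpfpH => eeefpfpH   [H → e]
eeefpfpH => eeefpfpe   [H → e]

S => SH => SfpH => SfpfpH => SHfpfpH => SHHfpfpH => eHHfpfpH => eeHfpfpH => eeefpfpH => eeefpfpe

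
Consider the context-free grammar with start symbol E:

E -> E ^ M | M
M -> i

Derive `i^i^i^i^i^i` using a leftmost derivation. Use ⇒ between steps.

E ⇒ E^M ⇒ E^M^M ⇒ E^M^M^M ⇒ E^M^M^M^M ⇒ E^M^M^M^M^M ⇒ M^M^M^M^M^M ⇒ i^M^M^M^M^M ⇒ i^i^M^M^M^M ⇒ i^i^i^M^M^M ⇒ i^i^i^i^M^M ⇒ i^i^i^i^i^M ⇒ i^i^i^i^i^i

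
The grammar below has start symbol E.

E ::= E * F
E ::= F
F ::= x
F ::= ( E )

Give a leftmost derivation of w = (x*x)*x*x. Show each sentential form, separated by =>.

E => E*F => E*F*F => F*F*F => (E)*F*F => (E*F)*F*F => (F*F)*F*F => (x*F)*F*F => (x*x)*F*F => (x*x)*x*F => (x*x)*x*x

E => E*F   [E ::= E * F]
E*F => E*F*F   [E ::= E * F]
E*F*F => F*F*F   [E ::= F]
F*F*F => (E)*F*F   [F ::= ( E )]
(E)*F*F => (E*F)*F*F   [E ::= E * F]
(E*F)*F*F => (F*F)*F*F   [E ::= F]
(F*F)*F*F => (x*F)*F*F   [F ::= x]
(x*F)*F*F => (x*x)*F*F   [F ::= x]
(x*x)*F*F => (x*x)*x*F   [F ::= x]
(x*x)*x*F => (x*x)*x*x   [F ::= x]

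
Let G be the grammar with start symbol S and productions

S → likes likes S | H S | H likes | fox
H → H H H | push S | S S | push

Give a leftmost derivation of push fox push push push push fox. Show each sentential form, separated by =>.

S => H S => H H H S => H H H H H S => push S H H H H S => push fox H H H H S => push fox push H H H S => push fox push push H H S => push fox push push push H S => push fox push push push push S => push fox push push push push fox

S => H S   [S → H S]
H S => H H H S   [H → H H H]
H H H S => H H H H H S   [H → H H H]
H H H H H S => push S H H H H S   [H → push S]
push S H H H H S => push fox H H H H S   [S → fox]
push fox H H H H S => push fox push H H H S   [H → push]
push fox push H H H S => push fox push push H H S   [H → push]
push fox push push H H S => push fox push push push H S   [H → push]
push fox push push push H S => push fox push push push push S   [H → push]
push fox push push push push S => push fox push push push push fox   [S → fox]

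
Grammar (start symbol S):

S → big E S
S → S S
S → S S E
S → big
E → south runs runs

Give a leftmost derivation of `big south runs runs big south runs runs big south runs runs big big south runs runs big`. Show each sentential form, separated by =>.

S => big E S => big south runs runs S => big south runs runs big E S => big south runs runs big south runs runs S => big south runs runs big south runs runs S S => big south runs runs big south runs runs S S E S => big south runs runs big south runs runs big E S S E S => big south runs runs big south runs runs big south runs runs S S E S => big south runs runs big south runs runs big south runs runs big S E S => big south runs runs big south runs runs big south runs runs big big E S => big south runs runs big south runs runs big south runs runs big big south runs runs S => big south runs runs big south runs runs big south runs runs big big south runs runs big

S => big E S   [S → big E S]
big E S => big south runs runs S   [E → south runs runs]
big south runs runs S => big south runs runs big E S   [S → big E S]
big south runs runs big E S => big south runs runs big south runs runs S   [E → south runs runs]
big south runs runs big south runs runs S => big south runs runs big south runs runs S S   [S → S S]
big south runs runs big south runs runs S S => big south runs runs big south runs runs S S E S   [S → S S E]
big south runs runs big south runs runs S S E S => big south runs runs big south runs runs big E S S E S   [S → big E S]
big south runs runs big south runs runs big E S S E S => big south runs runs big south runs runs big south runs runs S S E S   [E → south runs runs]
big south runs runs big south runs runs big south runs runs S S E S => big south runs runs big south runs runs big south runs runs big S E S   [S → big]
big south runs runs big south runs runs big south runs runs big S E S => big south runs runs big south runs runs big south runs runs big big E S   [S → big]
big south runs runs big south runs runs big south runs runs big big E S => big south runs runs big south runs runs big south runs runs big big south runs runs S   [E → south runs runs]
big south runs runs big south runs runs big south runs runs big big south runs runs S => big south runs runs big south runs runs big south runs runs big big south runs runs big   [S → big]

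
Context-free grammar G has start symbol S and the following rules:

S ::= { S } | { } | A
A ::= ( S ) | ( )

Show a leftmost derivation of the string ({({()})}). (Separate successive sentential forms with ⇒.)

S ⇒ A   [S ::= A]
A ⇒ (S)   [A ::= ( S )]
(S) ⇒ ({S})   [S ::= { S }]
({S}) ⇒ ({A})   [S ::= A]
({A}) ⇒ ({(S)})   [A ::= ( S )]
({(S)}) ⇒ ({({S})})   [S ::= { S }]
({({S})}) ⇒ ({({A})})   [S ::= A]
({({A})}) ⇒ ({({()})})   [A ::= ( )]

S⇒A⇒(S)⇒({S})⇒({A})⇒({(S)})⇒({({S})})⇒({({A})})⇒({({()})})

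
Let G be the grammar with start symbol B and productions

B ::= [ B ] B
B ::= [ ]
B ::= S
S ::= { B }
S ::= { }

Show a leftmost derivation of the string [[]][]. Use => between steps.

B => [B]B => [[]]B => [[]][]

B => [B]B   [B ::= [ B ] B]
[B]B => [[]]B   [B ::= [ ]]
[[]]B => [[]][]   [B ::= [ ]]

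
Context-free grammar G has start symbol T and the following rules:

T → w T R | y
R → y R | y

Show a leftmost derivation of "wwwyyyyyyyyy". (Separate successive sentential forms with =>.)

T => wTR   [T → w T R]
wTR => wwTRR   [T → w T R]
wwTRR => wwwTRRR   [T → w T R]
wwwTRRR => wwwyRRR   [T → y]
wwwyRRR => wwwyyRRR   [R → y R]
wwwyyRRR => wwwyyyRRR   [R → y R]
wwwyyyRRR => wwwyyyyRRR   [R → y R]
wwwyyyyRRR => wwwyyyyyRR   [R → y]
wwwyyyyyRR => wwwyyyyyyR   [R → y]
wwwyyyyyyR => wwwyyyyyyyR   [R → y R]
wwwyyyyyyyR => wwwyyyyyyyyR   [R → y R]
wwwyyyyyyyyR => wwwyyyyyyyyy   [R → y]

T=>wTR=>wwTRR=>wwwTRRR=>wwwyRRR=>wwwyyRRR=>wwwyyyRRR=>wwwyyyyRRR=>wwwyyyyyRR=>wwwyyyyyyR=>wwwyyyyyyyR=>wwwyyyyyyyyR=>wwwyyyyyyyyy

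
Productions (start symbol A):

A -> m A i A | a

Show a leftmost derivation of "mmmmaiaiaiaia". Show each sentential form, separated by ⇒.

A ⇒ mAiA ⇒ mmAiAiA ⇒ mmmAiAiAiA ⇒ mmmmAiAiAiAiA ⇒ mmmmaiAiAiAiA ⇒ mmmmaiaiAiAiA ⇒ mmmmaiaiaiAiA ⇒ mmmmaiaiaiaiA ⇒ mmmmaiaiaiaia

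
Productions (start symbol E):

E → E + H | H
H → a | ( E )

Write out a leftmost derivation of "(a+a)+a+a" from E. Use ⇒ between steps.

E ⇒ E+H ⇒ E+H+H ⇒ H+H+H ⇒ (E)+H+H ⇒ (E+H)+H+H ⇒ (H+H)+H+H ⇒ (a+H)+H+H ⇒ (a+a)+H+H ⇒ (a+a)+a+H ⇒ (a+a)+a+a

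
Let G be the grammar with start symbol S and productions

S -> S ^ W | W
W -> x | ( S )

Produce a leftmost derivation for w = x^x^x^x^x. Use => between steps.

S => S^W => S^W^W => S^W^W^W => S^W^W^W^W => W^W^W^W^W => x^W^W^W^W => x^x^W^W^W => x^x^x^W^W => x^x^x^x^W => x^x^x^x^x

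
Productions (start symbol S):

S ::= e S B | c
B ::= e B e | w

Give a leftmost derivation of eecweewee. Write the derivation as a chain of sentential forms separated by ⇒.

S ⇒ eSB ⇒ eeSBB ⇒ eecBB ⇒ eecwB ⇒ eecweBe ⇒ eecweeBee ⇒ eecweewee

S ⇒ eSB   [S ::= e S B]
eSB ⇒ eeSBB   [S ::= e S B]
eeSBB ⇒ eecBB   [S ::= c]
eecBB ⇒ eecwB   [B ::= w]
eecwB ⇒ eecweBe   [B ::= e B e]
eecweBe ⇒ eecweeBee   [B ::= e B e]
eecweeBee ⇒ eecweewee   [B ::= w]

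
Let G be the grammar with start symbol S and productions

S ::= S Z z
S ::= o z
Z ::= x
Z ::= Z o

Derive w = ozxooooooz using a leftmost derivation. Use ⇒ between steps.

S ⇒ SZz ⇒ ozZz ⇒ ozZoz ⇒ ozZooz ⇒ ozZoooz ⇒ ozZooooz ⇒ ozZoooooz ⇒ ozZooooooz ⇒ ozxooooooz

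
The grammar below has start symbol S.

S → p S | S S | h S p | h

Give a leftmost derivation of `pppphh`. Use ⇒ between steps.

S ⇒ pS   [S → p S]
pS ⇒ ppS   [S → p S]
ppS ⇒ ppSS   [S → S S]
ppSS ⇒ pppSS   [S → p S]
pppSS ⇒ ppppSS   [S → p S]
ppppSS ⇒ pppphS   [S → h]
pppphS ⇒ pppphh   [S → h]

S ⇒ pS ⇒ ppS ⇒ ppSS ⇒ pppSS ⇒ ppppSS ⇒ pppphS ⇒ pppphh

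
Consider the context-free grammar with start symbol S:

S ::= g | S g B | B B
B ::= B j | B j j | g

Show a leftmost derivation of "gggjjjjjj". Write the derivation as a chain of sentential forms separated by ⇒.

S ⇒ SgB   [S ::= S g B]
SgB ⇒ ggB   [S ::= g]
ggB ⇒ ggBj   [B ::= B j]
ggBj ⇒ ggBjj   [B ::= B j]
ggBjj ⇒ ggBjjjj   [B ::= B j j]
ggBjjjj ⇒ ggBjjjjj   [B ::= B j]
ggBjjjjj ⇒ ggBjjjjjj   [B ::= B j]
ggBjjjjjj ⇒ gggjjjjjj   [B ::= g]

S⇒SgB⇒ggB⇒ggBj⇒ggBjj⇒ggBjjjj⇒ggBjjjjj⇒ggBjjjjjj⇒gggjjjjjj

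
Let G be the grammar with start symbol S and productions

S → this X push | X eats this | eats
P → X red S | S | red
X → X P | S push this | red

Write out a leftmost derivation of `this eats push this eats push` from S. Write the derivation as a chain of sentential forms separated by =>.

S => this X push => this X P push => this S push this P push => this eats push this P push => this eats push this S push => this eats push this eats push

S => this X push   [S → this X push]
this X push => this X P push   [X → X P]
this X P push => this S push this P push   [X → S push this]
this S push this P push => this eats push this P push   [S → eats]
this eats push this P push => this eats push this S push   [P → S]
this eats push this S push => this eats push this eats push   [S → eats]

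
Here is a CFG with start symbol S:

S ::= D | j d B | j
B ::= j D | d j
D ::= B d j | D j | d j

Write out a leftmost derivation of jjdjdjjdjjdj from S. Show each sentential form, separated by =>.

S => D   [S ::= D]
D => Bdj   [D ::= B d j]
Bdj => jDdj   [B ::= j D]
jDdj => jDjdj   [D ::= D j]
jDjdj => jBdjjdj   [D ::= B d j]
jBdjjdj => jjDdjjdj   [B ::= j D]
jjDdjjdj => jjDjdjjdj   [D ::= D j]
jjDjdjjdj => jjBdjjdjjdj   [D ::= B d j]
jjBdjjdjjdj => jjdjdjjdjjdj   [B ::= d j]

S=>D=>Bdj=>jDdj=>jDjdj=>jBdjjdj=>jjDdjjdj=>jjDjdjjdj=>jjBdjjdjjdj=>jjdjdjjdjjdj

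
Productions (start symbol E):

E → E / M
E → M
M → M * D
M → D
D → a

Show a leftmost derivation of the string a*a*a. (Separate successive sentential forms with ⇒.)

E⇒M⇒M*D⇒M*D*D⇒D*D*D⇒a*D*D⇒a*a*D⇒a*a*a

E ⇒ M   [E → M]
M ⇒ M*D   [M → M * D]
M*D ⇒ M*D*D   [M → M * D]
M*D*D ⇒ D*D*D   [M → D]
D*D*D ⇒ a*D*D   [D → a]
a*D*D ⇒ a*a*D   [D → a]
a*a*D ⇒ a*a*a   [D → a]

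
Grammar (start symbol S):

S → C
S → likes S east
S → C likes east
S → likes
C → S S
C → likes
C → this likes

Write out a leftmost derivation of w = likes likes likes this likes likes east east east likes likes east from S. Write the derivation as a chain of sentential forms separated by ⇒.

S ⇒ C ⇒ S S ⇒ likes S east S ⇒ likes likes S east east S ⇒ likes likes C likes east east east S ⇒ likes likes S S likes east east east S ⇒ likes likes likes S likes east east east S ⇒ likes likes likes C likes east east east S ⇒ likes likes likes this likes likes east east east S ⇒ likes likes likes this likes likes east east east likes S east ⇒ likes likes likes this likes likes east east east likes likes east

S ⇒ C   [S → C]
C ⇒ S S   [C → S S]
S S ⇒ likes S east S   [S → likes S east]
likes S east S ⇒ likes likes S east east S   [S → likes S east]
likes likes S east east S ⇒ likes likes C likes east east east S   [S → C likes east]
likes likes C likes east east east S ⇒ likes likes S S likes east east east S   [C → S S]
likes likes S S likes east east east S ⇒ likes likes likes S likes east east east S   [S → likes]
likes likes likes S likes east east east S ⇒ likes likes likes C likes east east east S   [S → C]
likes likes likes C likes east east east S ⇒ likes likes likes this likes likes east east east S   [C → this likes]
likes likes likes this likes likes east east east S ⇒ likes likes likes this likes likes east east east likes S east   [S → likes S east]
likes likes likes this likes likes east east east likes S east ⇒ likes likes likes this likes likes east east east likes likes east   [S → likes]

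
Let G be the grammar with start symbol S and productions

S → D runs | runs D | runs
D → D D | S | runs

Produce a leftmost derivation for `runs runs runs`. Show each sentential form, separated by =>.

S => D runs => S runs => runs D runs => runs S runs => runs runs runs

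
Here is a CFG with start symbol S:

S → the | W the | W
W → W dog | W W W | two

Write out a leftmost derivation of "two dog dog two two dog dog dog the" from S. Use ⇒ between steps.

S ⇒ W the ⇒ W dog the ⇒ W dog dog the ⇒ W W W dog dog the ⇒ W dog W W dog dog the ⇒ W dog dog W W dog dog the ⇒ two dog dog W W dog dog the ⇒ two dog dog two W dog dog the ⇒ two dog dog two W dog dog dog the ⇒ two dog dog two two dog dog dog the

S ⇒ W the   [S → W the]
W the ⇒ W dog the   [W → W dog]
W dog the ⇒ W dog dog the   [W → W dog]
W dog dog the ⇒ W W W dog dog the   [W → W W W]
W W W dog dog the ⇒ W dog W W dog dog the   [W → W dog]
W dog W W dog dog the ⇒ W dog dog W W dog dog the   [W → W dog]
W dog dog W W dog dog the ⇒ two dog dog W W dog dog the   [W → two]
two dog dog W W dog dog the ⇒ two dog dog two W dog dog the   [W → two]
two dog dog two W dog dog the ⇒ two dog dog two W dog dog dog the   [W → W dog]
two dog dog two W dog dog dog the ⇒ two dog dog two two dog dog dog the   [W → two]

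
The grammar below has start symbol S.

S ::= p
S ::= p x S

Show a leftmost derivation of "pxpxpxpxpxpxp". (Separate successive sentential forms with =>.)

S=>pxS=>pxpxS=>pxpxpxS=>pxpxpxpxS=>pxpxpxpxpxS=>pxpxpxpxpxpxS=>pxpxpxpxpxpxp

S => pxS   [S ::= p x S]
pxS => pxpxS   [S ::= p x S]
pxpxS => pxpxpxS   [S ::= p x S]
pxpxpxS => pxpxpxpxS   [S ::= p x S]
pxpxpxpxS => pxpxpxpxpxS   [S ::= p x S]
pxpxpxpxpxS => pxpxpxpxpxpxS   [S ::= p x S]
pxpxpxpxpxpxS => pxpxpxpxpxpxp   [S ::= p]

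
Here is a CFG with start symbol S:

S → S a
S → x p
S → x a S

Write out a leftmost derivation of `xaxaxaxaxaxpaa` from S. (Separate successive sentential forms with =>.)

S => Sa => xaSa => xaxaSa => xaxaSaa => xaxaxaSaa => xaxaxaxaSaa => xaxaxaxaxaSaa => xaxaxaxaxaxpaa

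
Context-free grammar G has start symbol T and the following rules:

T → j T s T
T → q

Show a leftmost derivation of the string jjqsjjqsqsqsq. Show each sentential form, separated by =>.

T => jTsT   [T → j T s T]
jTsT => jjTsTsT   [T → j T s T]
jjTsTsT => jjqsTsT   [T → q]
jjqsTsT => jjqsjTsTsT   [T → j T s T]
jjqsjTsTsT => jjqsjjTsTsTsT   [T → j T s T]
jjqsjjTsTsTsT => jjqsjjqsTsTsT   [T → q]
jjqsjjqsTsTsT => jjqsjjqsqsTsT   [T → q]
jjqsjjqsqsTsT => jjqsjjqsqsqsT   [T → q]
jjqsjjqsqsqsT => jjqsjjqsqsqsq   [T → q]

T => jTsT => jjTsTsT => jjqsTsT => jjqsjTsTsT => jjqsjjTsTsTsT => jjqsjjqsTsTsT => jjqsjjqsqsTsT => jjqsjjqsqsqsT => jjqsjjqsqsqsq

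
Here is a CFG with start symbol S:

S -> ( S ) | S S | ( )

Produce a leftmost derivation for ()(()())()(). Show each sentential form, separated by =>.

S => SS   [S -> S S]
SS => SSS   [S -> S S]
SSS => ()SS   [S -> ( )]
()SS => ()SSS   [S -> S S]
()SSS => ()(S)SS   [S -> ( S )]
()(S)SS => ()(SS)SS   [S -> S S]
()(SS)SS => ()(()S)SS   [S -> ( )]
()(()S)SS => ()(()())SS   [S -> ( )]
()(()())SS => ()(()())()S   [S -> ( )]
()(()())()S => ()(()())()()   [S -> ( )]

S=>SS=>SSS=>()SS=>()SSS=>()(S)SS=>()(SS)SS=>()(()S)SS=>()(()())SS=>()(()())()S=>()(()())()()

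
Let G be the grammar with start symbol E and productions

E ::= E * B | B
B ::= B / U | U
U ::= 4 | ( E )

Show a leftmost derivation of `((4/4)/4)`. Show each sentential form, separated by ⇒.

E ⇒ B   [E ::= B]
B ⇒ U   [B ::= U]
U ⇒ (E)   [U ::= ( E )]
(E) ⇒ (B)   [E ::= B]
(B) ⇒ (B/U)   [B ::= B / U]
(B/U) ⇒ (U/U)   [B ::= U]
(U/U) ⇒ ((E)/U)   [U ::= ( E )]
((E)/U) ⇒ ((B)/U)   [E ::= B]
((B)/U) ⇒ ((B/U)/U)   [B ::= B / U]
((B/U)/U) ⇒ ((U/U)/U)   [B ::= U]
((U/U)/U) ⇒ ((4/U)/U)   [U ::= 4]
((4/U)/U) ⇒ ((4/4)/U)   [U ::= 4]
((4/4)/U) ⇒ ((4/4)/4)   [U ::= 4]

E⇒B⇒U⇒(E)⇒(B)⇒(B/U)⇒(U/U)⇒((E)/U)⇒((B)/U)⇒((B/U)/U)⇒((U/U)/U)⇒((4/U)/U)⇒((4/4)/U)⇒((4/4)/4)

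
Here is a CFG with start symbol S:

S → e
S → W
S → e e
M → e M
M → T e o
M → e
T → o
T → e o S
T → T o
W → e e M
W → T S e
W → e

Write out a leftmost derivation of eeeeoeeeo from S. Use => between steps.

S => W   [S → W]
W => eeM   [W → e e M]
eeM => eeeM   [M → e M]
eeeM => eeeTeo   [M → T e o]
eeeTeo => eeeeoSeo   [T → e o S]
eeeeoSeo => eeeeoeeeo   [S → e e]

S => W => eeM => eeeM => eeeTeo => eeeeoSeo => eeeeoeeeo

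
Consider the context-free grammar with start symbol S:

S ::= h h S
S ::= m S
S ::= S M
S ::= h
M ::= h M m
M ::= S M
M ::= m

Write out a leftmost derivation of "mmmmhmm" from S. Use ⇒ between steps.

S⇒mS⇒mSM⇒mmSM⇒mmSMM⇒mmmSMM⇒mmmmSMM⇒mmmmhMM⇒mmmmhmM⇒mmmmhmm

S ⇒ mS   [S ::= m S]
mS ⇒ mSM   [S ::= S M]
mSM ⇒ mmSM   [S ::= m S]
mmSM ⇒ mmSMM   [S ::= S M]
mmSMM ⇒ mmmSMM   [S ::= m S]
mmmSMM ⇒ mmmmSMM   [S ::= m S]
mmmmSMM ⇒ mmmmhMM   [S ::= h]
mmmmhMM ⇒ mmmmhmM   [M ::= m]
mmmmhmM ⇒ mmmmhmm   [M ::= m]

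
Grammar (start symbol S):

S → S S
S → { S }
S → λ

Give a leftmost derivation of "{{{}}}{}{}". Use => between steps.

S=>SS=>SSS=>{S}SS=>{{S}}SS=>{{{S}}}SS=>{{{}}}SS=>{{{}}}{S}S=>{{{}}}{}S=>{{{}}}{}{S}=>{{{}}}{}{}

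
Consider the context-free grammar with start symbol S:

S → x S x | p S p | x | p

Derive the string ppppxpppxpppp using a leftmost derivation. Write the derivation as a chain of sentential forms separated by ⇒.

S ⇒ pSp   [S → p S p]
pSp ⇒ ppSpp   [S → p S p]
ppSpp ⇒ pppSppp   [S → p S p]
pppSppp ⇒ ppppSpppp   [S → p S p]
ppppSpppp ⇒ ppppxSxpppp   [S → x S x]
ppppxSxpppp ⇒ ppppxpSpxpppp   [S → p S p]
ppppxpSpxpppp ⇒ ppppxpppxpppp   [S → p]

S⇒pSp⇒ppSpp⇒pppSppp⇒ppppSpppp⇒ppppxSxpppp⇒ppppxpSpxpppp⇒ppppxpppxpppp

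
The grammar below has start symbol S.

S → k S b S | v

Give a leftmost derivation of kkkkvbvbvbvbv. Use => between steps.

S=>kSbS=>kkSbSbS=>kkkSbSbSbS=>kkkkSbSbSbSbS=>kkkkvbSbSbSbS=>kkkkvbvbSbSbS=>kkkkvbvbvbSbS=>kkkkvbvbvbvbS=>kkkkvbvbvbvbv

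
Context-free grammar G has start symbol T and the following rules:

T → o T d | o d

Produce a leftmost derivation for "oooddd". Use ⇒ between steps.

T ⇒ oTd ⇒ ooTdd ⇒ oooddd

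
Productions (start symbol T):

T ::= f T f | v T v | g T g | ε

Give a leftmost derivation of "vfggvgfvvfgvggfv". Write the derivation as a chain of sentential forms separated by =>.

T=>vTv=>vfTfv=>vfgTgfv=>vfggTggfv=>vfggvTvggfv=>vfggvgTgvggfv=>vfggvgfTfgvggfv=>vfggvgfvTvfgvggfv=>vfggvgfvvfgvggfv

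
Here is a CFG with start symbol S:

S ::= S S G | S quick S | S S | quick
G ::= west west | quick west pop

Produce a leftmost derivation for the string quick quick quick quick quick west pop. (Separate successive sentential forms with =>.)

S => S S G => S quick S S G => quick quick S S G => quick quick quick S G => quick quick quick quick G => quick quick quick quick quick west pop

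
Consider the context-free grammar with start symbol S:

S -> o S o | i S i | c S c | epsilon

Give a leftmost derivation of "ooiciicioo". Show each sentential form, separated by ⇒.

S⇒oSo⇒ooSoo⇒ooiSioo⇒ooicScioo⇒ooiciSicioo⇒ooiciicioo

S ⇒ oSo   [S -> o S o]
oSo ⇒ ooSoo   [S -> o S o]
ooSoo ⇒ ooiSioo   [S -> i S i]
ooiSioo ⇒ ooicScioo   [S -> c S c]
ooicScioo ⇒ ooiciSicioo   [S -> i S i]
ooiciSicioo ⇒ ooiciicioo   [S -> epsilon]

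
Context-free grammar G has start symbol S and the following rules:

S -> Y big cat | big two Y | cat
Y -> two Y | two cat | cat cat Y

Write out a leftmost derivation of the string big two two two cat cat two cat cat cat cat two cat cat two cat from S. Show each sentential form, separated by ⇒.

S ⇒ big two Y ⇒ big two two Y ⇒ big two two two Y ⇒ big two two two cat cat Y ⇒ big two two two cat cat two Y ⇒ big two two two cat cat two cat cat Y ⇒ big two two two cat cat two cat cat cat cat Y ⇒ big two two two cat cat two cat cat cat cat two Y ⇒ big two two two cat cat two cat cat cat cat two cat cat Y ⇒ big two two two cat cat two cat cat cat cat two cat cat two cat

S ⇒ big two Y   [S -> big two Y]
big two Y ⇒ big two two Y   [Y -> two Y]
big two two Y ⇒ big two two two Y   [Y -> two Y]
big two two two Y ⇒ big two two two cat cat Y   [Y -> cat cat Y]
big two two two cat cat Y ⇒ big two two two cat cat two Y   [Y -> two Y]
big two two two cat cat two Y ⇒ big two two two cat cat two cat cat Y   [Y -> cat cat Y]
big two two two cat cat two cat cat Y ⇒ big two two two cat cat two cat cat cat cat Y   [Y -> cat cat Y]
big two two two cat cat two cat cat cat cat Y ⇒ big two two two cat cat two cat cat cat cat two Y   [Y -> two Y]
big two two two cat cat two cat cat cat cat two Y ⇒ big two two two cat cat two cat cat cat cat two cat cat Y   [Y -> cat cat Y]
big two two two cat cat two cat cat cat cat two cat cat Y ⇒ big two two two cat cat two cat cat cat cat two cat cat two cat   [Y -> two cat]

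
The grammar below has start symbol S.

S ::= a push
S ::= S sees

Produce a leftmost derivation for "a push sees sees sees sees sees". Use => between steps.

S => S sees   [S ::= S sees]
S sees => S sees sees   [S ::= S sees]
S sees sees => S sees sees sees   [S ::= S sees]
S sees sees sees => S sees sees sees sees   [S ::= S sees]
S sees sees sees sees => S sees sees sees sees sees   [S ::= S sees]
S sees sees sees sees sees => a push sees sees sees sees sees   [S ::= a push]

S => S sees => S sees sees => S sees sees sees => S sees sees sees sees => S sees sees sees sees sees => a push sees sees sees sees sees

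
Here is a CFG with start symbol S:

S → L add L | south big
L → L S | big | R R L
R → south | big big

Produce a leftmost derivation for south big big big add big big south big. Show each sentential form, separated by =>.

S => L add L => R R L add L => south R L add L => south big big L add L => south big big big add L => south big big big add R R L => south big big big add big big R L => south big big big add big big south L => south big big big add big big south big

S => L add L   [S → L add L]
L add L => R R L add L   [L → R R L]
R R L add L => south R L add L   [R → south]
south R L add L => south big big L add L   [R → big big]
south big big L add L => south big big big add L   [L → big]
south big big big add L => south big big big add R R L   [L → R R L]
south big big big add R R L => south big big big add big big R L   [R → big big]
south big big big add big big R L => south big big big add big big south L   [R → south]
south big big big add big big south L => south big big big add big big south big   [L → big]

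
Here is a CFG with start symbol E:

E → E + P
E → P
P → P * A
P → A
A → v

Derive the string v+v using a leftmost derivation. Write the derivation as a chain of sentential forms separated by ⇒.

E ⇒ E+P   [E → E + P]
E+P ⇒ P+P   [E → P]
P+P ⇒ A+P   [P → A]
A+P ⇒ v+P   [A → v]
v+P ⇒ v+A   [P → A]
v+A ⇒ v+v   [A → v]

E ⇒ E+P ⇒ P+P ⇒ A+P ⇒ v+P ⇒ v+A ⇒ v+v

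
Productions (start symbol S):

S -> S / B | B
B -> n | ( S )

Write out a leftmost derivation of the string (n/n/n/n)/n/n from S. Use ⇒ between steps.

S ⇒ S/B   [S -> S / B]
S/B ⇒ S/B/B   [S -> S / B]
S/B/B ⇒ B/B/B   [S -> B]
B/B/B ⇒ (S)/B/B   [B -> ( S )]
(S)/B/B ⇒ (S/B)/B/B   [S -> S / B]
(S/B)/B/B ⇒ (S/B/B)/B/B   [S -> S / B]
(S/B/B)/B/B ⇒ (S/B/B/B)/B/B   [S -> S / B]
(S/B/B/B)/B/B ⇒ (B/B/B/B)/B/B   [S -> B]
(B/B/B/B)/B/B ⇒ (n/B/B/B)/B/B   [B -> n]
(n/B/B/B)/B/B ⇒ (n/n/B/B)/B/B   [B -> n]
(n/n/B/B)/B/B ⇒ (n/n/n/B)/B/B   [B -> n]
(n/n/n/B)/B/B ⇒ (n/n/n/n)/B/B   [B -> n]
(n/n/n/n)/B/B ⇒ (n/n/n/n)/n/B   [B -> n]
(n/n/n/n)/n/B ⇒ (n/n/n/n)/n/n   [B -> n]

S ⇒ S/B ⇒ S/B/B ⇒ B/B/B ⇒ (S)/B/B ⇒ (S/B)/B/B ⇒ (S/B/B)/B/B ⇒ (S/B/B/B)/B/B ⇒ (B/B/B/B)/B/B ⇒ (n/B/B/B)/B/B ⇒ (n/n/B/B)/B/B ⇒ (n/n/n/B)/B/B ⇒ (n/n/n/n)/B/B ⇒ (n/n/n/n)/n/B ⇒ (n/n/n/n)/n/n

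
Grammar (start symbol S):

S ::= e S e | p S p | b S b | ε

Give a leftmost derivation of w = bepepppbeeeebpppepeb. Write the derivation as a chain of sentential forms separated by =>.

S => bSb => beSeb => bepSpeb => bepeSepeb => bepepSpepeb => bepeppSppepeb => bepepppSpppepeb => bepepppbSbpppepeb => bepepppbeSebpppepeb => bepepppbeeSeebpppepeb => bepepppbeeeebpppepeb

S => bSb   [S ::= b S b]
bSb => beSeb   [S ::= e S e]
beSeb => bepSpeb   [S ::= p S p]
bepSpeb => bepeSepeb   [S ::= e S e]
bepeSepeb => bepepSpepeb   [S ::= p S p]
bepepSpepeb => bepeppSppepeb   [S ::= p S p]
bepeppSppepeb => bepepppSpppepeb   [S ::= p S p]
bepepppSpppepeb => bepepppbSbpppepeb   [S ::= b S b]
bepepppbSbpppepeb => bepepppbeSebpppepeb   [S ::= e S e]
bepepppbeSebpppepeb => bepepppbeeSeebpppepeb   [S ::= e S e]
bepepppbeeSeebpppepeb => bepepppbeeeebpppepeb   [S ::= ε]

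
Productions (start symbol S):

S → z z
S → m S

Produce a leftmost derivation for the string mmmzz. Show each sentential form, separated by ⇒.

S⇒mS⇒mmS⇒mmmS⇒mmmzz

S ⇒ mS   [S → m S]
mS ⇒ mmS   [S → m S]
mmS ⇒ mmmS   [S → m S]
mmmS ⇒ mmmzz   [S → z z]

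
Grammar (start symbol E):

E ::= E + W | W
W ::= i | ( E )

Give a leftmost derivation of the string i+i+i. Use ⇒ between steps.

E ⇒ E+W   [E ::= E + W]
E+W ⇒ E+W+W   [E ::= E + W]
E+W+W ⇒ W+W+W   [E ::= W]
W+W+W ⇒ i+W+W   [W ::= i]
i+W+W ⇒ i+i+W   [W ::= i]
i+i+W ⇒ i+i+i   [W ::= i]

E ⇒ E+W ⇒ E+W+W ⇒ W+W+W ⇒ i+W+W ⇒ i+i+W ⇒ i+i+i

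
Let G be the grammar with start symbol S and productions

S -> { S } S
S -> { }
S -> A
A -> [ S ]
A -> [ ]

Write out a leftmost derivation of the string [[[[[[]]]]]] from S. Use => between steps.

S=>A=>[S]=>[A]=>[[S]]=>[[A]]=>[[[S]]]=>[[[A]]]=>[[[[S]]]]=>[[[[A]]]]=>[[[[[S]]]]]=>[[[[[A]]]]]=>[[[[[[]]]]]]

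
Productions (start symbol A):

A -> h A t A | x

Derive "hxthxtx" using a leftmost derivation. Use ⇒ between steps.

A ⇒ hAtA ⇒ hxtA ⇒ hxthAtA ⇒ hxthxtA ⇒ hxthxtx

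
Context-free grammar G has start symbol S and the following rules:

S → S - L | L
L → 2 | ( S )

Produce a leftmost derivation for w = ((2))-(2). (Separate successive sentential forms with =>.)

S => S-L => L-L => (S)-L => (L)-L => ((S))-L => ((L))-L => ((2))-L => ((2))-(S) => ((2))-(L) => ((2))-(2)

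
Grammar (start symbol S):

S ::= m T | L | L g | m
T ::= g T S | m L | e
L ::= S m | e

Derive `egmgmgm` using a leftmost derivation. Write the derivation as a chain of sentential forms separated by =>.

S => L => Sm => Lgm => Smgm => Lgmgm => Smgmgm => Lgmgmgm => egmgmgm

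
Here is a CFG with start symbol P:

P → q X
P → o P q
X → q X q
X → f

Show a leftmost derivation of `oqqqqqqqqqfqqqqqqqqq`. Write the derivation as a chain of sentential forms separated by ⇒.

P ⇒ oPq   [P → o P q]
oPq ⇒ oqXq   [P → q X]
oqXq ⇒ oqqXqq   [X → q X q]
oqqXqq ⇒ oqqqXqqq   [X → q X q]
oqqqXqqq ⇒ oqqqqXqqqq   [X → q X q]
oqqqqXqqqq ⇒ oqqqqqXqqqqq   [X → q X q]
oqqqqqXqqqqq ⇒ oqqqqqqXqqqqqq   [X → q X q]
oqqqqqqXqqqqqq ⇒ oqqqqqqqXqqqqqqq   [X → q X q]
oqqqqqqqXqqqqqqq ⇒ oqqqqqqqqXqqqqqqqq   [X → q X q]
oqqqqqqqqXqqqqqqqq ⇒ oqqqqqqqqqXqqqqqqqqq   [X → q X q]
oqqqqqqqqqXqqqqqqqqq ⇒ oqqqqqqqqqfqqqqqqqqq   [X → f]

P ⇒ oPq ⇒ oqXq ⇒ oqqXqq ⇒ oqqqXqqq ⇒ oqqqqXqqqq ⇒ oqqqqqXqqqqq ⇒ oqqqqqqXqqqqqq ⇒ oqqqqqqqXqqqqqqq ⇒ oqqqqqqqqXqqqqqqqq ⇒ oqqqqqqqqqXqqqqqqqqq ⇒ oqqqqqqqqqfqqqqqqqqq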